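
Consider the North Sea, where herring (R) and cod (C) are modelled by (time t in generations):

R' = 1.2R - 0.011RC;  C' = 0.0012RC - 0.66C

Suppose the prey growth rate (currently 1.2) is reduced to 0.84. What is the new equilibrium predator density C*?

At the interior fixed point, setting dR/dt = 0 with R > 0 fixes C* = (prey growth rate)/(RC coefficient) — independent of the other coefficients.
With the change, C* = 0.84/0.011 = 76.4; it falls from 109.

C* ≈ 76.4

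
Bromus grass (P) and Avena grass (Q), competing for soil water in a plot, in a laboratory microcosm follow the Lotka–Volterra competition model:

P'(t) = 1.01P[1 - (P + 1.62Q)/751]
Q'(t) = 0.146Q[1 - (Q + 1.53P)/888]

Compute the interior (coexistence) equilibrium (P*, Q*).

Setting both brackets to zero gives the nullclines P + 1.62Q = 751 and 1.53P + Q = 888.
Substituting Q = 888 - 1.53P into the first: P(1 - 1.62·1.53) = 751 - 1.62·888.
So P* = -688/-1.48 = 465, and then Q* = 888 - 1.53·465 = 177.

P* ≈ 465, Q* ≈ 177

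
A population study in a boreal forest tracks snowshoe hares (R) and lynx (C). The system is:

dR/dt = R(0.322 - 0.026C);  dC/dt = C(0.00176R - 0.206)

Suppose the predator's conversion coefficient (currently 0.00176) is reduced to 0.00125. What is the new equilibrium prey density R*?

At the interior fixed point, setting dC/dt = 0 with C > 0 fixes R* = (predator death rate)/(RC coefficient) — independent of the other coefficients.
With the change, R* = 0.206/0.00125 = 165; it rises from 117.

R* ≈ 165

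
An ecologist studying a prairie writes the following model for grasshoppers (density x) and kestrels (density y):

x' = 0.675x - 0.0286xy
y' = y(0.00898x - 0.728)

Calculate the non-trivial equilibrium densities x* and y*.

x* ≈ 81.1, y* ≈ 23.6

Set dy/dt = 0 with y > 0: 0.00898x - 0.728 = 0, so x* = 0.728/0.00898 = 81.1.
Set dx/dt = 0 with x > 0: 0.675 - 0.0286y = 0, so y* = 0.675/0.0286 = 23.6.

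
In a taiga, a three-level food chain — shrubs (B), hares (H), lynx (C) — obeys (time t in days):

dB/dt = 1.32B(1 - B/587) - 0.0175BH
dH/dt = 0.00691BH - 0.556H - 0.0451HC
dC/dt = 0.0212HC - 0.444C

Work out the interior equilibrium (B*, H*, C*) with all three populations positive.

From dC/dt = 0: 0.0212H* = 0.444, so H* = 20.9.
From dB/dt = 0: 1.32(1 - B*/587) = 0.0175·20.9, giving B* = 587·(1 - 0.278) = 424.
From dH/dt = 0: 0.00691·424 - 0.556 = 0.0451C*, so C* = 2.37/0.0451 = 52.6.

B* ≈ 424, H* ≈ 20.9, C* ≈ 52.6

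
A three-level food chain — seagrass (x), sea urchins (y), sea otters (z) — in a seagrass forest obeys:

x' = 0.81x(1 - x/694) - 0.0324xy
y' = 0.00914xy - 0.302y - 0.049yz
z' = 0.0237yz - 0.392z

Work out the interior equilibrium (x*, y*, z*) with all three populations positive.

x* ≈ 235, y* ≈ 16.5, z* ≈ 37.6

From dz/dt = 0: 0.0237y* = 0.392, so y* = 16.5.
From dx/dt = 0: 0.81(1 - x*/694) = 0.0324·16.5, giving x* = 694·(1 - 0.662) = 235.
From dy/dt = 0: 0.00914·235 - 0.302 = 0.049z*, so z* = 1.84/0.049 = 37.6.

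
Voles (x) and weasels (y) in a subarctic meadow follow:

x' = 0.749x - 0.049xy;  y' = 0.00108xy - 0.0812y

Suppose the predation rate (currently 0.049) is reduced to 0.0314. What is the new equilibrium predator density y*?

At the interior fixed point, setting dx/dt = 0 with x > 0 fixes y* = (prey growth rate)/(xy coefficient) — independent of the other coefficients.
With the change, y* = 0.749/0.0314 = 23.9; it rises from 15.3.

y* ≈ 23.9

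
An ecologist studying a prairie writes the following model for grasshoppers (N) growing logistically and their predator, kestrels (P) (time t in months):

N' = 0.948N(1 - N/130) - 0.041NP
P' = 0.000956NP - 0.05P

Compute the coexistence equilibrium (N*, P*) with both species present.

N* ≈ 52.3, P* ≈ 13.8

From dP/dt = 0 with P > 0: 0.000956N* = 0.05, so N* = 52.3.
Substitute into dN/dt = 0: 0.948(1 - 52.3/130) = 0.041P*.
The bracket is 0.598, giving P* = 0.567/0.041 = 13.8.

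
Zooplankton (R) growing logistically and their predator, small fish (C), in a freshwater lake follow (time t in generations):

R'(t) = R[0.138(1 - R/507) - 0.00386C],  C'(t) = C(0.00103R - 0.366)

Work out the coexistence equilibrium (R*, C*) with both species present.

R* ≈ 355, C* ≈ 10.7

From dC/dt = 0 with C > 0: 0.00103R* = 0.366, so R* = 355.
Substitute into dR/dt = 0: 0.138(1 - 355/507) = 0.00386C*.
The bracket is 0.299, giving C* = 0.0413/0.00386 = 10.7.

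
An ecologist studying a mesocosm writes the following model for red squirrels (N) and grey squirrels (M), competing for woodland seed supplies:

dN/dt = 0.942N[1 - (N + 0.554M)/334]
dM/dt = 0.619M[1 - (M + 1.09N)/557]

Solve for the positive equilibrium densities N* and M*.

N* ≈ 64.2, M* ≈ 487

Setting both brackets to zero gives the nullclines N + 0.554M = 334 and 1.09N + M = 557.
Substituting M = 557 - 1.09N into the first: N(1 - 0.554·1.09) = 334 - 0.554·557.
So N* = 25.4/0.396 = 64.2, and then M* = 557 - 1.09·64.2 = 487.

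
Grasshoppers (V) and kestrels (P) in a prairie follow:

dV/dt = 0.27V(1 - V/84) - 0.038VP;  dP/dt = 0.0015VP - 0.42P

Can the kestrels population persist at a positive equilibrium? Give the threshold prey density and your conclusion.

The predator equation gives dP/dt > 0 only when V > 0.42/0.0015 = 280.
Without the predator, V → K = 84. Since 84 < 280, the predator cannot invade.

Threshold V = 280; K < 280, so no, the predator goes extinct.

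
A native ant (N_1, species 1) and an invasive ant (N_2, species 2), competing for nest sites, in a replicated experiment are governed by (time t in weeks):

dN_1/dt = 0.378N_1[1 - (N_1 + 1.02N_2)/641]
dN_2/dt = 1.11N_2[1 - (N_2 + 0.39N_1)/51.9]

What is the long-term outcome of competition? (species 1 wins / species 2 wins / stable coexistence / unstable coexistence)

Compare the nullcline intercepts: K1/α12 = 641/1.02 = 628 > K2 = 51.9; K2/α21 = 51.9/0.39 = 133 < K1 = 641.
Since the inequalities point opposite ways, species 1 can invade but species 2 cannot.

species 1 excludes species 2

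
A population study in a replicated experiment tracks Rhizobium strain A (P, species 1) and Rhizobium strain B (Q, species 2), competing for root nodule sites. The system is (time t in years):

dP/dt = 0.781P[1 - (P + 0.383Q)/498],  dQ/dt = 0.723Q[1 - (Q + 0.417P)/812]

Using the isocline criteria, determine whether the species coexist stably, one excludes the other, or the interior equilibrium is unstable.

stable coexistence

Compare the nullcline intercepts: K1/α12 = 498/0.383 = 1300 > K2 = 812; K2/α21 = 812/0.417 = 1950 > K1 = 498.
Since both inequalities hold, each species can invade when rare, so the interior equilibrium is stable.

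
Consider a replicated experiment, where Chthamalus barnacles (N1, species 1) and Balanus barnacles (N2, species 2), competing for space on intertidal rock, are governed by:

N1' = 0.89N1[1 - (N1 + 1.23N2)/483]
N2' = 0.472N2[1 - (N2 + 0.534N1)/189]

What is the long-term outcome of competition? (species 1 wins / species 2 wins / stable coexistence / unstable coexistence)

Compare the nullcline intercepts: K1/α12 = 483/1.23 = 393 > K2 = 189; K2/α21 = 189/0.534 = 354 < K1 = 483.
Since the inequalities point opposite ways, species 1 can invade but species 2 cannot.

species 1 excludes species 2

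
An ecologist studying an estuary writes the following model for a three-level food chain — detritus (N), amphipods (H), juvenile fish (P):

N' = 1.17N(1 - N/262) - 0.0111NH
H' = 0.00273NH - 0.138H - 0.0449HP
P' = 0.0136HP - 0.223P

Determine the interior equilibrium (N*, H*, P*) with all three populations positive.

N* ≈ 221, H* ≈ 16.4, P* ≈ 10.4

From dP/dt = 0: 0.0136H* = 0.223, so H* = 16.4.
From dN/dt = 0: 1.17(1 - N*/262) = 0.0111·16.4, giving N* = 262·(1 - 0.156) = 221.
From dH/dt = 0: 0.00273·221 - 0.138 = 0.0449P*, so P* = 0.466/0.0449 = 10.4.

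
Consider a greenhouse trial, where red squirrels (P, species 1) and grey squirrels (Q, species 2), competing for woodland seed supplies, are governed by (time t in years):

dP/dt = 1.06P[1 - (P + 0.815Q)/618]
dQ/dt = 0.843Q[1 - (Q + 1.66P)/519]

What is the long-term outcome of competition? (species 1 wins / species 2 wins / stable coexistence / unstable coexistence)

Compare the nullcline intercepts: K1/α12 = 618/0.815 = 758 > K2 = 519; K2/α21 = 519/1.66 = 313 < K1 = 618.
Since the inequalities point opposite ways, species 1 can invade but species 2 cannot.

species 1 excludes species 2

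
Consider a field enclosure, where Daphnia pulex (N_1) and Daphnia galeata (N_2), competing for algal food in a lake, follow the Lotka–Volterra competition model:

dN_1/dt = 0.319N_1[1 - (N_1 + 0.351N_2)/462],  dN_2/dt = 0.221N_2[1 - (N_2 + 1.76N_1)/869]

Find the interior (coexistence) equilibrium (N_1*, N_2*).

N_1* ≈ 411, N_2* ≈ 146

Setting both brackets to zero gives the nullclines N_1 + 0.351N_2 = 462 and 1.76N_1 + N_2 = 869.
Substituting N_2 = 869 - 1.76N_1 into the first: N_1(1 - 0.351·1.76) = 462 - 0.351·869.
So N_1* = 157/0.382 = 411, and then N_2* = 869 - 1.76·411 = 146.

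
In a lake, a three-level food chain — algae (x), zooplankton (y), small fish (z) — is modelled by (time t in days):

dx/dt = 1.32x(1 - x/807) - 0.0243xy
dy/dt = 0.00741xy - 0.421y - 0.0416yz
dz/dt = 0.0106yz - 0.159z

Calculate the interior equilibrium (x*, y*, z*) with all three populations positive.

x* ≈ 584, y* ≈ 15, z* ≈ 93.9

From dz/dt = 0: 0.0106y* = 0.159, so y* = 15.
From dx/dt = 0: 1.32(1 - x*/807) = 0.0243·15, giving x* = 807·(1 - 0.276) = 584.
From dy/dt = 0: 0.00741·584 - 0.421 = 0.0416z*, so z* = 3.91/0.0416 = 93.9.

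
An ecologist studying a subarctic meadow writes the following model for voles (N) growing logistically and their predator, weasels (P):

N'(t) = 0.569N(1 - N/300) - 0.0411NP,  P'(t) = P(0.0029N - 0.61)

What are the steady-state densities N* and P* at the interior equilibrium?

N* ≈ 210, P* ≈ 4.14

From dP/dt = 0 with P > 0: 0.0029N* = 0.61, so N* = 210.
Substitute into dN/dt = 0: 0.569(1 - 210/300) = 0.0411P*.
The bracket is 0.299, giving P* = 0.17/0.0411 = 4.14.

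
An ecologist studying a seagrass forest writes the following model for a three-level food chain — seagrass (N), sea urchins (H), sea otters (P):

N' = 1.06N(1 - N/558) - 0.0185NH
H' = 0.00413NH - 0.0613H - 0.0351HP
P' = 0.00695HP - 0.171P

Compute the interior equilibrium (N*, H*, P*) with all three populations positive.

From dP/dt = 0: 0.00695H* = 0.171, so H* = 24.6.
From dN/dt = 0: 1.06(1 - N*/558) = 0.0185·24.6, giving N* = 558·(1 - 0.429) = 318.
From dH/dt = 0: 0.00413·318 - 0.0613 = 0.0351P*, so P* = 1.25/0.0351 = 35.7.

N* ≈ 318, H* ≈ 24.6, P* ≈ 35.7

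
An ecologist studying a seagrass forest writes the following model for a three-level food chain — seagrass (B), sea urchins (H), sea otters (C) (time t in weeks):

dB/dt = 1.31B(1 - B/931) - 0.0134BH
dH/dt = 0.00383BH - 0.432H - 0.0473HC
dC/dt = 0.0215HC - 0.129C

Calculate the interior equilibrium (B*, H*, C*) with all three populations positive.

B* ≈ 874, H* ≈ 6, C* ≈ 61.6

From dC/dt = 0: 0.0215H* = 0.129, so H* = 6.
From dB/dt = 0: 1.31(1 - B*/931) = 0.0134·6, giving B* = 931·(1 - 0.0614) = 874.
From dH/dt = 0: 0.00383·874 - 0.432 = 0.0473C*, so C* = 2.91/0.0473 = 61.6.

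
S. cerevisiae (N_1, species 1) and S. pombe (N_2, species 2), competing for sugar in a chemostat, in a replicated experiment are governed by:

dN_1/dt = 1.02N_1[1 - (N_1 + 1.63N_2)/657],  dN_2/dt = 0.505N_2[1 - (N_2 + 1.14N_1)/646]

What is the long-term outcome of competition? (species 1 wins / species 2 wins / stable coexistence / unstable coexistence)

Compare the nullcline intercepts: K1/α12 = 657/1.63 = 403 < K2 = 646; K2/α21 = 646/1.14 = 567 < K1 = 657.
Since both are reversed, neither can invade when rare; the interior point is a saddle.

unstable coexistence (outcome depends on initial conditions)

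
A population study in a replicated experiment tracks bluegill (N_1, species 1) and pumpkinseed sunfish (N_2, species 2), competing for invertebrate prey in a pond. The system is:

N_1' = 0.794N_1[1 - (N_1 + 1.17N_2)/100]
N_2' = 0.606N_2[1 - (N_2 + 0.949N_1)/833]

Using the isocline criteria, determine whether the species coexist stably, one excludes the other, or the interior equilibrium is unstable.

species 2 excludes species 1

Compare the nullcline intercepts: K1/α12 = 100/1.17 = 85.5 < K2 = 833; K2/α21 = 833/0.949 = 878 > K1 = 100.
Since the inequalities point opposite ways, species 2 can invade but species 1 cannot.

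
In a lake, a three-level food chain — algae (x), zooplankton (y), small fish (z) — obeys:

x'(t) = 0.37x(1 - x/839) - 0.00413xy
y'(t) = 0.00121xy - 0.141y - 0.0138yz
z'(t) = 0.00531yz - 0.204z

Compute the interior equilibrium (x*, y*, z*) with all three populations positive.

x* ≈ 479, y* ≈ 38.4, z* ≈ 31.8

From dz/dt = 0: 0.00531y* = 0.204, so y* = 38.4.
From dx/dt = 0: 0.37(1 - x*/839) = 0.00413·38.4, giving x* = 839·(1 - 0.429) = 479.
From dy/dt = 0: 0.00121·479 - 0.141 = 0.0138z*, so z* = 0.439/0.0138 = 31.8.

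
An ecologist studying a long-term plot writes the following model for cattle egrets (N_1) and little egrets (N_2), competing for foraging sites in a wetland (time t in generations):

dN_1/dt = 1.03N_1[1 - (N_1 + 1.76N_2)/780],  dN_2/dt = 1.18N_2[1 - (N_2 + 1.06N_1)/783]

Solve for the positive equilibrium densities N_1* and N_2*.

Setting both brackets to zero gives the nullclines N_1 + 1.76N_2 = 780 and 1.06N_1 + N_2 = 783.
Substituting N_2 = 783 - 1.06N_1 into the first: N_1(1 - 1.76·1.06) = 780 - 1.76·783.
So N_1* = -598/-0.866 = 691, and then N_2* = 783 - 1.06·691 = 50.6.

N_1* ≈ 691, N_2* ≈ 50.6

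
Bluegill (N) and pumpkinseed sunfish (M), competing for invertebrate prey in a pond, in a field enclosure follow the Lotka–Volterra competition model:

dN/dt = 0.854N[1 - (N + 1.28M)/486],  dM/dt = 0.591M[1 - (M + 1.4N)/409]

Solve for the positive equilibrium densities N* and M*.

N* ≈ 47.4, M* ≈ 343

Setting both brackets to zero gives the nullclines N + 1.28M = 486 and 1.4N + M = 409.
Substituting M = 409 - 1.4N into the first: N(1 - 1.28·1.4) = 486 - 1.28·409.
So N* = -37.5/-0.792 = 47.4, and then M* = 409 - 1.4·47.4 = 343.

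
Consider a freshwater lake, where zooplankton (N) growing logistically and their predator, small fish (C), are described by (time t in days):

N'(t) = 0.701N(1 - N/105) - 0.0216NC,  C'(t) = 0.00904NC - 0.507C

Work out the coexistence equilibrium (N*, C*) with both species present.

N* ≈ 56.1, C* ≈ 15.1

From dC/dt = 0 with C > 0: 0.00904N* = 0.507, so N* = 56.1.
Substitute into dN/dt = 0: 0.701(1 - 56.1/105) = 0.0216C*.
The bracket is 0.466, giving C* = 0.327/0.0216 = 15.1.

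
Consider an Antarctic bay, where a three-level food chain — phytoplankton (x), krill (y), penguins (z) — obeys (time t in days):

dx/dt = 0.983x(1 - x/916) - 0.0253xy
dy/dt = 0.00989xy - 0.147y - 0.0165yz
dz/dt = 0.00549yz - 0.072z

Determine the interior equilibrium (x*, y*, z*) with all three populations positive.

x* ≈ 607, y* ≈ 13.1, z* ≈ 355

From dz/dt = 0: 0.00549y* = 0.072, so y* = 13.1.
From dx/dt = 0: 0.983(1 - x*/916) = 0.0253·13.1, giving x* = 916·(1 - 0.338) = 607.
From dy/dt = 0: 0.00989·607 - 0.147 = 0.0165z*, so z* = 5.85/0.0165 = 355.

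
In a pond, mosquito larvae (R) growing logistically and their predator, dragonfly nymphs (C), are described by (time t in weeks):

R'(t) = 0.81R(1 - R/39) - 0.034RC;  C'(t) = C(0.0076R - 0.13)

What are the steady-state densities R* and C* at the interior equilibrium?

From dC/dt = 0 with C > 0: 0.0076R* = 0.13, so R* = 17.1.
Substitute into dR/dt = 0: 0.81(1 - 17.1/39) = 0.034C*.
The bracket is 0.561, giving C* = 0.455/0.034 = 13.4.

R* ≈ 17.1, C* ≈ 13.4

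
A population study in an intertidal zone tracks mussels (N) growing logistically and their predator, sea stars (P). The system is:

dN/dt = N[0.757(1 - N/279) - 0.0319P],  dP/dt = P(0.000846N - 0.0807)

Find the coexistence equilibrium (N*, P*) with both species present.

N* ≈ 95.4, P* ≈ 15.6

From dP/dt = 0 with P > 0: 0.000846N* = 0.0807, so N* = 95.4.
Substitute into dN/dt = 0: 0.757(1 - 95.4/279) = 0.0319P*.
The bracket is 0.658, giving P* = 0.498/0.0319 = 15.6.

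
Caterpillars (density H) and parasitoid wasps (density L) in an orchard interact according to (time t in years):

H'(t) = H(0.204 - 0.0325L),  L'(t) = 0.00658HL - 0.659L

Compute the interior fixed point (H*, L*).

Set dL/dt = 0 with L > 0: 0.00658H - 0.659 = 0, so H* = 0.659/0.00658 = 100.
Set dH/dt = 0 with H > 0: 0.204 - 0.0325L = 0, so L* = 0.204/0.0325 = 6.28.

H* ≈ 100, L* ≈ 6.28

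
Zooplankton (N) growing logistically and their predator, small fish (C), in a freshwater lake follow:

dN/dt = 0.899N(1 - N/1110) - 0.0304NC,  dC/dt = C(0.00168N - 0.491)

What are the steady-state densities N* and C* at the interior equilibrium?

N* ≈ 292, C* ≈ 21.8

From dC/dt = 0 with C > 0: 0.00168N* = 0.491, so N* = 292.
Substitute into dN/dt = 0: 0.899(1 - 292/1110) = 0.0304C*.
The bracket is 0.737, giving C* = 0.662/0.0304 = 21.8.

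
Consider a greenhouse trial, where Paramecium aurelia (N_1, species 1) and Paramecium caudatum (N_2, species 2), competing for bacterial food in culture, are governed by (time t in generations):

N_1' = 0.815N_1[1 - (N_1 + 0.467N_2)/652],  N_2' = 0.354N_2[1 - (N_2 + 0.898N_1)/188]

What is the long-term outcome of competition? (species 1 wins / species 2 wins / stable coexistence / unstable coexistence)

Compare the nullcline intercepts: K1/α12 = 652/0.467 = 1400 > K2 = 188; K2/α21 = 188/0.898 = 209 < K1 = 652.
Since the inequalities point opposite ways, species 1 can invade but species 2 cannot.

species 1 excludes species 2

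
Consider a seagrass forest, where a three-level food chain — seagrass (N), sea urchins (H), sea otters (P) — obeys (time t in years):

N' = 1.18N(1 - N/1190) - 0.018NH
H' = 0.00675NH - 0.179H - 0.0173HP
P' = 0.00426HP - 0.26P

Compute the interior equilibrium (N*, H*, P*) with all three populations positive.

N* ≈ 82.1, H* ≈ 61, P* ≈ 21.7

From dP/dt = 0: 0.00426H* = 0.26, so H* = 61.
From dN/dt = 0: 1.18(1 - N*/1190) = 0.018·61, giving N* = 1190·(1 - 0.931) = 82.1.
From dH/dt = 0: 0.00675·82.1 - 0.179 = 0.0173P*, so P* = 0.375/0.0173 = 21.7.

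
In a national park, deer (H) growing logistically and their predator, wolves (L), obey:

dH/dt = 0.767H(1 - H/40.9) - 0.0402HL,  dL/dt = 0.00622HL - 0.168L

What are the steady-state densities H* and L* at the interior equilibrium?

From dL/dt = 0 with L > 0: 0.00622H* = 0.168, so H* = 27.
Substitute into dH/dt = 0: 0.767(1 - 27/40.9) = 0.0402L*.
The bracket is 0.34, giving L* = 0.26/0.0402 = 6.48.

H* ≈ 27, L* ≈ 6.48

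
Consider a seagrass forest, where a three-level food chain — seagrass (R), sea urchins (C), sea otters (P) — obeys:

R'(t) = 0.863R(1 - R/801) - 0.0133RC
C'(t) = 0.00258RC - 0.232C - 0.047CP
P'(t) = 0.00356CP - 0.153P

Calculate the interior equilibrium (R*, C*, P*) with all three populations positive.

R* ≈ 270, C* ≈ 43, P* ≈ 9.91

From dP/dt = 0: 0.00356C* = 0.153, so C* = 43.
From dR/dt = 0: 0.863(1 - R*/801) = 0.0133·43, giving R* = 801·(1 - 0.662) = 270.
From dC/dt = 0: 0.00258·270 - 0.232 = 0.047P*, so P* = 0.466/0.047 = 9.91.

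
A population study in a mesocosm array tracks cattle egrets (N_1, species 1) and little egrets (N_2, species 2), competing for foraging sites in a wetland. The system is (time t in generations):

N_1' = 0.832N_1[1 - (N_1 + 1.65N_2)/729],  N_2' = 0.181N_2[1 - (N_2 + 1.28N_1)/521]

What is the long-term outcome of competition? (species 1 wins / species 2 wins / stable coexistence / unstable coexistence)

unstable coexistence (outcome depends on initial conditions)

Compare the nullcline intercepts: K1/α12 = 729/1.65 = 442 < K2 = 521; K2/α21 = 521/1.28 = 407 < K1 = 729.
Since both are reversed, neither can invade when rare; the interior point is a saddle.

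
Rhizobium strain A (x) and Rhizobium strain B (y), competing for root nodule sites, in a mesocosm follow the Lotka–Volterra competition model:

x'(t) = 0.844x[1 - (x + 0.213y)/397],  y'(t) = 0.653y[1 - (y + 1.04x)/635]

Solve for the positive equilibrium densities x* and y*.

Setting both brackets to zero gives the nullclines x + 0.213y = 397 and 1.04x + y = 635.
Substituting y = 635 - 1.04x into the first: x(1 - 0.213·1.04) = 397 - 0.213·635.
So x* = 262/0.778 = 336, and then y* = 635 - 1.04·336 = 285.

x* ≈ 336, y* ≈ 285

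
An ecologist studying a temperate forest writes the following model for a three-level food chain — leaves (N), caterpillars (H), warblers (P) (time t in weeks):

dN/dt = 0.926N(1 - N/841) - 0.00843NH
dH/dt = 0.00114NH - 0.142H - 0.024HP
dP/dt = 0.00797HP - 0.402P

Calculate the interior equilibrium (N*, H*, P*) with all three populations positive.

From dP/dt = 0: 0.00797H* = 0.402, so H* = 50.4.
From dN/dt = 0: 0.926(1 - N*/841) = 0.00843·50.4, giving N* = 841·(1 - 0.459) = 455.
From dH/dt = 0: 0.00114·455 - 0.142 = 0.024P*, so P* = 0.377/0.024 = 15.7.

N* ≈ 455, H* ≈ 50.4, P* ≈ 15.7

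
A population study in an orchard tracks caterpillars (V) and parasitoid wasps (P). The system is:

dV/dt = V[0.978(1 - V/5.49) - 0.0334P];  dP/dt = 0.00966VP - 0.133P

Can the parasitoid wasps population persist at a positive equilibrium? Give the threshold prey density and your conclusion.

The predator equation gives dP/dt > 0 only when V > 0.133/0.00966 = 13.8.
Without the predator, V → K = 5.49. Since 5.49 < 13.8, the predator cannot invade.

Threshold V = 13.8; K < 13.8, so no, the predator goes extinct.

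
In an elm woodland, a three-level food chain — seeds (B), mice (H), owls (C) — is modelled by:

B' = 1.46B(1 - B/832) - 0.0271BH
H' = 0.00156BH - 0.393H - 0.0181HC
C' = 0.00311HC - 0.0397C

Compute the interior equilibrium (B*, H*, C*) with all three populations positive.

B* ≈ 635, H* ≈ 12.8, C* ≈ 33

From dC/dt = 0: 0.00311H* = 0.0397, so H* = 12.8.
From dB/dt = 0: 1.46(1 - B*/832) = 0.0271·12.8, giving B* = 832·(1 - 0.237) = 635.
From dH/dt = 0: 0.00156·635 - 0.393 = 0.0181C*, so C* = 0.597/0.0181 = 33.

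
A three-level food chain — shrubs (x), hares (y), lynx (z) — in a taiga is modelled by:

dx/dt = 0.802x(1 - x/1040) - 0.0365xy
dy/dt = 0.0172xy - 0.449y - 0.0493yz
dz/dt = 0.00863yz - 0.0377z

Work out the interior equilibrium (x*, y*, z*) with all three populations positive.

x* ≈ 833, y* ≈ 4.37, z* ≈ 282

From dz/dt = 0: 0.00863y* = 0.0377, so y* = 4.37.
From dx/dt = 0: 0.802(1 - x*/1040) = 0.0365·4.37, giving x* = 1040·(1 - 0.199) = 833.
From dy/dt = 0: 0.0172·833 - 0.449 = 0.0493z*, so z* = 13.9/0.0493 = 282.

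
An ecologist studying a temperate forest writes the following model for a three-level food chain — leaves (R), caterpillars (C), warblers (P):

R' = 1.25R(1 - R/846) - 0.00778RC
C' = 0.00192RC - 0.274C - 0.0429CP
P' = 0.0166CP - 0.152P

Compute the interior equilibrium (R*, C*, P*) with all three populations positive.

From dP/dt = 0: 0.0166C* = 0.152, so C* = 9.16.
From dR/dt = 0: 1.25(1 - R*/846) = 0.00778·9.16, giving R* = 846·(1 - 0.057) = 798.
From dC/dt = 0: 0.00192·798 - 0.274 = 0.0429P*, so P* = 1.26/0.0429 = 29.3.

R* ≈ 798, C* ≈ 9.16, P* ≈ 29.3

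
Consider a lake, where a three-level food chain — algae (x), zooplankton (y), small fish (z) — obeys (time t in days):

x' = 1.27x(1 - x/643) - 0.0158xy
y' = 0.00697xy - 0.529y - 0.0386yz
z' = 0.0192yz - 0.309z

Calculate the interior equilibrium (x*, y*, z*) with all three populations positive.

x* ≈ 514, y* ≈ 16.1, z* ≈ 79.2

From dz/dt = 0: 0.0192y* = 0.309, so y* = 16.1.
From dx/dt = 0: 1.27(1 - x*/643) = 0.0158·16.1, giving x* = 643·(1 - 0.2) = 514.
From dy/dt = 0: 0.00697·514 - 0.529 = 0.0386z*, so z* = 3.06/0.0386 = 79.2.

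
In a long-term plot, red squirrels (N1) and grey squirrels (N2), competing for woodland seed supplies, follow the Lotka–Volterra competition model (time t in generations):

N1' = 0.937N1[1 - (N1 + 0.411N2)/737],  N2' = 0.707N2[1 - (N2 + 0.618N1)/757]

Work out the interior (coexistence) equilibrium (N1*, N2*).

Setting both brackets to zero gives the nullclines N1 + 0.411N2 = 737 and 0.618N1 + N2 = 757.
Substituting N2 = 757 - 0.618N1 into the first: N1(1 - 0.411·0.618) = 737 - 0.411·757.
So N1* = 426/0.746 = 571, and then N2* = 757 - 0.618·571 = 404.

N1* ≈ 571, N2* ≈ 404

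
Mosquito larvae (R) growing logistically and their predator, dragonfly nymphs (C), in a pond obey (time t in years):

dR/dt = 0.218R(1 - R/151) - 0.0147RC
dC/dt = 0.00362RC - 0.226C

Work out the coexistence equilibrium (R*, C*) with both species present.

From dC/dt = 0 with C > 0: 0.00362R* = 0.226, so R* = 62.4.
Substitute into dR/dt = 0: 0.218(1 - 62.4/151) = 0.0147C*.
The bracket is 0.587, giving C* = 0.128/0.0147 = 8.7.

R* ≈ 62.4, C* ≈ 8.7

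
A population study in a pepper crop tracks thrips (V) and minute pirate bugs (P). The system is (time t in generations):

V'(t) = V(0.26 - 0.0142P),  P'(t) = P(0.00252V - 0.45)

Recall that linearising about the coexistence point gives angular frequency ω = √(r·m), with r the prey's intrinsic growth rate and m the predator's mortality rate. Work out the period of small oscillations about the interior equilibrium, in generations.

T ≈ 18.4 generations

Here r = 0.26 and m = 0.45, so r·m = 0.117.
ω = √0.117 = 0.342 per generation, hence T = 2π/ω ≈ 18.4 generations.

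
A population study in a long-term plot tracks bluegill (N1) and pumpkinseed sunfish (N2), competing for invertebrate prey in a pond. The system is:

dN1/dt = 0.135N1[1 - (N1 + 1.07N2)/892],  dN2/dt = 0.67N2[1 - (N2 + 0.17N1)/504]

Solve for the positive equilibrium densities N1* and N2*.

Setting both brackets to zero gives the nullclines N1 + 1.07N2 = 892 and 0.17N1 + N2 = 504.
Substituting N2 = 504 - 0.17N1 into the first: N1(1 - 1.07·0.17) = 892 - 1.07·504.
So N1* = 353/0.818 = 431, and then N2* = 504 - 0.17·431 = 431.

N1* ≈ 431, N2* ≈ 431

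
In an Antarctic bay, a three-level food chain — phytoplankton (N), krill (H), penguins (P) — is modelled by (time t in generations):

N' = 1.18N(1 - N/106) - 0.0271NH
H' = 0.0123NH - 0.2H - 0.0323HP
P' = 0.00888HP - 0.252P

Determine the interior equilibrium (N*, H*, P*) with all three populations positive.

N* ≈ 36.9, H* ≈ 28.4, P* ≈ 7.87

From dP/dt = 0: 0.00888H* = 0.252, so H* = 28.4.
From dN/dt = 0: 1.18(1 - N*/106) = 0.0271·28.4, giving N* = 106·(1 - 0.652) = 36.9.
From dH/dt = 0: 0.0123·36.9 - 0.2 = 0.0323P*, so P* = 0.254/0.0323 = 7.87.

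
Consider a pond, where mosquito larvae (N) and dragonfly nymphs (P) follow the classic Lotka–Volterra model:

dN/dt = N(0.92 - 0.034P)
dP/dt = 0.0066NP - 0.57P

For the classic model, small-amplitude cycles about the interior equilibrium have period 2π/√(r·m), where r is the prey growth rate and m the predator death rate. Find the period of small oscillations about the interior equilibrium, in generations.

T ≈ 8.68 generations

Here r = 0.92 and m = 0.57, so r·m = 0.524.
ω = √0.524 = 0.724 per generation, hence T = 2π/ω ≈ 8.68 generations.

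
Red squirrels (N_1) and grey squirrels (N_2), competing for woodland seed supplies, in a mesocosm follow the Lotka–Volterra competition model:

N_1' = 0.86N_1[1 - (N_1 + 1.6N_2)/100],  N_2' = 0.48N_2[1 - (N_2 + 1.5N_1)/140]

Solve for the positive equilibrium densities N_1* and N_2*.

N_1* ≈ 88.6, N_2* ≈ 7.14

Setting both brackets to zero gives the nullclines N_1 + 1.6N_2 = 100 and 1.5N_1 + N_2 = 140.
Substituting N_2 = 140 - 1.5N_1 into the first: N_1(1 - 1.6·1.5) = 100 - 1.6·140.
So N_1* = -124/-1.4 = 88.6, and then N_2* = 140 - 1.5·88.6 = 7.14.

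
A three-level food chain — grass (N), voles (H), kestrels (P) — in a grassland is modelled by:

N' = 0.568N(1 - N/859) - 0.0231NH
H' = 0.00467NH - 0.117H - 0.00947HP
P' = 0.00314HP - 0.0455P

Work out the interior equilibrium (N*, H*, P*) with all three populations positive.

From dP/dt = 0: 0.00314H* = 0.0455, so H* = 14.5.
From dN/dt = 0: 0.568(1 - N*/859) = 0.0231·14.5, giving N* = 859·(1 - 0.589) = 353.
From dH/dt = 0: 0.00467·353 - 0.117 = 0.00947P*, so P* = 1.53/0.00947 = 162.

N* ≈ 353, H* ≈ 14.5, P* ≈ 162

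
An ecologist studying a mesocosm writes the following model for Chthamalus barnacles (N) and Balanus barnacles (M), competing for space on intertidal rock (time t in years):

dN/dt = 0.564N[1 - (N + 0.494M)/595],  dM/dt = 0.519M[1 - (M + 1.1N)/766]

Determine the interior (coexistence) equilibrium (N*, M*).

Setting both brackets to zero gives the nullclines N + 0.494M = 595 and 1.1N + M = 766.
Substituting M = 766 - 1.1N into the first: N(1 - 0.494·1.1) = 595 - 0.494·766.
So N* = 217/0.457 = 474, and then M* = 766 - 1.1·474 = 244.

N* ≈ 474, M* ≈ 244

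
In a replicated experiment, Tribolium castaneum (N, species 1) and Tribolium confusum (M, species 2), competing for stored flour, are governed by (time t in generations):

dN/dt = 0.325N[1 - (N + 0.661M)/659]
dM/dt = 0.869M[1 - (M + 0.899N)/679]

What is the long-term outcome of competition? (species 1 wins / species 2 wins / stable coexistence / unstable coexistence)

Compare the nullcline intercepts: K1/α12 = 659/0.661 = 997 > K2 = 679; K2/α21 = 679/0.899 = 755 > K1 = 659.
Since both inequalities hold, each species can invade when rare, so the interior equilibrium is stable.

stable coexistence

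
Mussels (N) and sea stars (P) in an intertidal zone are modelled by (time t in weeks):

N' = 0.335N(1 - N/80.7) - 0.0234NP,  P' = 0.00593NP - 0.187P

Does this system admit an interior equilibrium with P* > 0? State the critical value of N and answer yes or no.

The predator equation gives dP/dt > 0 only when N > 0.187/0.00593 = 31.5.
Without the predator, N → K = 80.7. Since 80.7 > 31.5, the predator can invade and persist.

Threshold N = 31.5; K > 31.5, so yes, the predator persists.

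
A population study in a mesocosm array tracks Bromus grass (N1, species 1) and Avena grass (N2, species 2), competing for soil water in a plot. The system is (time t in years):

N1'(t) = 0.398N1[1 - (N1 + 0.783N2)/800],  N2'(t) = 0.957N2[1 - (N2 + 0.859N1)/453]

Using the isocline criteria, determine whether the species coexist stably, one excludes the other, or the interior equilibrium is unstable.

Compare the nullcline intercepts: K1/α12 = 800/0.783 = 1020 > K2 = 453; K2/α21 = 453/0.859 = 527 < K1 = 800.
Since the inequalities point opposite ways, species 1 can invade but species 2 cannot.

species 1 excludes species 2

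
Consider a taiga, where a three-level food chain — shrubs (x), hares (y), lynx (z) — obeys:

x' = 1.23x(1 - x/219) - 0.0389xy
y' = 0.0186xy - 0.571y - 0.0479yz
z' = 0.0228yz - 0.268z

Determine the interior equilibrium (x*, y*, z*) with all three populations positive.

x* ≈ 138, y* ≈ 11.8, z* ≈ 41.5

From dz/dt = 0: 0.0228y* = 0.268, so y* = 11.8.
From dx/dt = 0: 1.23(1 - x*/219) = 0.0389·11.8, giving x* = 219·(1 - 0.372) = 138.
From dy/dt = 0: 0.0186·138 - 0.571 = 0.0479z*, so z* = 1.99/0.0479 = 41.5.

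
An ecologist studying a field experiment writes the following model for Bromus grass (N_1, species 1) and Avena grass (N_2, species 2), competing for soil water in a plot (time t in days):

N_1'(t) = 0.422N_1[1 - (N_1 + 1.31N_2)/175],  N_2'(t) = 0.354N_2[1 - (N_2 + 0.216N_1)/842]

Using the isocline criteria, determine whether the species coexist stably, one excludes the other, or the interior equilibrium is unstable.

Compare the nullcline intercepts: K1/α12 = 175/1.31 = 134 < K2 = 842; K2/α21 = 842/0.216 = 3900 > K1 = 175.
Since the inequalities point opposite ways, species 2 can invade but species 1 cannot.

species 2 excludes species 1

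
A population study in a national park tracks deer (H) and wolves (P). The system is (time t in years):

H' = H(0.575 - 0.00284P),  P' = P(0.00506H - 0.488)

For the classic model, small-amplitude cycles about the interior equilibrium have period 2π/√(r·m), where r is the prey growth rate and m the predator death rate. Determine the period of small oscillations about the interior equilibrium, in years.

T ≈ 11.9 years

Here r = 0.575 and m = 0.488, so r·m = 0.281.
ω = √0.281 = 0.53 per year, hence T = 2π/ω ≈ 11.9 years.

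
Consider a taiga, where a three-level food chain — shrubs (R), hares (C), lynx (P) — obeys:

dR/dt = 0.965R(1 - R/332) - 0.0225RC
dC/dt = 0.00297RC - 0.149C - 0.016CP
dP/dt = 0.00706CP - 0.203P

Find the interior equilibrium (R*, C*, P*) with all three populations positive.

R* ≈ 109, C* ≈ 28.8, P* ≈ 11

From dP/dt = 0: 0.00706C* = 0.203, so C* = 28.8.
From dR/dt = 0: 0.965(1 - R*/332) = 0.0225·28.8, giving R* = 332·(1 - 0.67) = 109.
From dC/dt = 0: 0.00297·109 - 0.149 = 0.016P*, so P* = 0.176/0.016 = 11.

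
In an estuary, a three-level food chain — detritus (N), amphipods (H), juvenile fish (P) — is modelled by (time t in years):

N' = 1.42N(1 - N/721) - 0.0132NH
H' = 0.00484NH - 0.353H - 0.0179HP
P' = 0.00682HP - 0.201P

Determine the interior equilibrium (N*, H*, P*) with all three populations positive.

From dP/dt = 0: 0.00682H* = 0.201, so H* = 29.5.
From dN/dt = 0: 1.42(1 - N*/721) = 0.0132·29.5, giving N* = 721·(1 - 0.274) = 523.
From dH/dt = 0: 0.00484·523 - 0.353 = 0.0179P*, so P* = 2.18/0.0179 = 122.

N* ≈ 523, H* ≈ 29.5, P* ≈ 122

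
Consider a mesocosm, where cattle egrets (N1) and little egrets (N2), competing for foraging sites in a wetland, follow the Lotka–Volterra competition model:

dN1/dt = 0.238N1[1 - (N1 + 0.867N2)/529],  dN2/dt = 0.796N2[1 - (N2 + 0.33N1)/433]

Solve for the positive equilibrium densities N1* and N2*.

N1* ≈ 215, N2* ≈ 362

Setting both brackets to zero gives the nullclines N1 + 0.867N2 = 529 and 0.33N1 + N2 = 433.
Substituting N2 = 433 - 0.33N1 into the first: N1(1 - 0.867·0.33) = 529 - 0.867·433.
So N1* = 154/0.714 = 215, and then N2* = 433 - 0.33·215 = 362.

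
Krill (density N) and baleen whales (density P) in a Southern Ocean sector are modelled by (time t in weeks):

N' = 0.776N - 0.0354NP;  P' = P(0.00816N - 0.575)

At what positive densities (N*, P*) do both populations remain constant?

Set dP/dt = 0 with P > 0: 0.00816N - 0.575 = 0, so N* = 0.575/0.00816 = 70.5.
Set dN/dt = 0 with N > 0: 0.776 - 0.0354P = 0, so P* = 0.776/0.0354 = 21.9.

N* ≈ 70.5, P* ≈ 21.9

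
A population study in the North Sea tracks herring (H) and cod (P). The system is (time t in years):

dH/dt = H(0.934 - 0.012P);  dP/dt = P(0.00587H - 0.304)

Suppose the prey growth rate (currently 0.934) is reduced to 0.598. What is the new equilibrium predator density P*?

P* ≈ 49.8

At the interior fixed point, setting dH/dt = 0 with H > 0 fixes P* = (prey growth rate)/(HP coefficient) — independent of the other coefficients.
With the change, P* = 0.598/0.012 = 49.8; it falls from 77.8.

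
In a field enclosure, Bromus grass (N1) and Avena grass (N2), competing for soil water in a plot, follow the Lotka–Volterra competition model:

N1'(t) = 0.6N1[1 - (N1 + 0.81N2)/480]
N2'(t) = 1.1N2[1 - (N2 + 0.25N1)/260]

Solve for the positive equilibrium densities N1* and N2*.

N1* ≈ 338, N2* ≈ 176

Setting both brackets to zero gives the nullclines N1 + 0.81N2 = 480 and 0.25N1 + N2 = 260.
Substituting N2 = 260 - 0.25N1 into the first: N1(1 - 0.81·0.25) = 480 - 0.81·260.
So N1* = 269/0.797 = 338, and then N2* = 260 - 0.25·338 = 176.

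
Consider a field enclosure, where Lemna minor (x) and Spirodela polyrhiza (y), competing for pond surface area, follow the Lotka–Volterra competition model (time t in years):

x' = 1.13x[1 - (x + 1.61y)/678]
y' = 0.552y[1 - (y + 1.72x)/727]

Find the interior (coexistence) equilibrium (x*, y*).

Setting both brackets to zero gives the nullclines x + 1.61y = 678 and 1.72x + y = 727.
Substituting y = 727 - 1.72x into the first: x(1 - 1.61·1.72) = 678 - 1.61·727.
So x* = -492/-1.77 = 278, and then y* = 727 - 1.72·278 = 248.

x* ≈ 278, y* ≈ 248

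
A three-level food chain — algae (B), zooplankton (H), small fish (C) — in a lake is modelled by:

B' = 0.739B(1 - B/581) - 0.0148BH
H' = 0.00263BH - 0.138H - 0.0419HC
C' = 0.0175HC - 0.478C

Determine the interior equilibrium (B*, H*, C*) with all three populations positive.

From dC/dt = 0: 0.0175H* = 0.478, so H* = 27.3.
From dB/dt = 0: 0.739(1 - B*/581) = 0.0148·27.3, giving B* = 581·(1 - 0.547) = 263.
From dH/dt = 0: 0.00263·263 - 0.138 = 0.0419C*, so C* = 0.554/0.0419 = 13.2.

B* ≈ 263, H* ≈ 27.3, C* ≈ 13.2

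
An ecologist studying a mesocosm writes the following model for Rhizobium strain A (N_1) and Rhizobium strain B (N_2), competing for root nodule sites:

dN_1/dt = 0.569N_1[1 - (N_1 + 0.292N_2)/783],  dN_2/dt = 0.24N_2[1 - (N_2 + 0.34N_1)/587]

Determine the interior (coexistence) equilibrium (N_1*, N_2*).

N_1* ≈ 679, N_2* ≈ 356

Setting both brackets to zero gives the nullclines N_1 + 0.292N_2 = 783 and 0.34N_1 + N_2 = 587.
Substituting N_2 = 587 - 0.34N_1 into the first: N_1(1 - 0.292·0.34) = 783 - 0.292·587.
So N_1* = 612/0.901 = 679, and then N_2* = 587 - 0.34·679 = 356.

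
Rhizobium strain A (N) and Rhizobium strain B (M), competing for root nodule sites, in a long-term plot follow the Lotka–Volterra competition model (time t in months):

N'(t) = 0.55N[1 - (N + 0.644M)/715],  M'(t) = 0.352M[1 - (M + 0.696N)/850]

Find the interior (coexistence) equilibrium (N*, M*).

Setting both brackets to zero gives the nullclines N + 0.644M = 715 and 0.696N + M = 850.
Substituting M = 850 - 0.696N into the first: N(1 - 0.644·0.696) = 715 - 0.644·850.
So N* = 168/0.552 = 304, and then M* = 850 - 0.696·304 = 639.

N* ≈ 304, M* ≈ 639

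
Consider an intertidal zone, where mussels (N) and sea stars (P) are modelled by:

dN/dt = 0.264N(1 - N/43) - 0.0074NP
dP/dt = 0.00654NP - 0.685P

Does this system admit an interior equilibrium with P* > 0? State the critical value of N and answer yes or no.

The predator equation gives dP/dt > 0 only when N > 0.685/0.00654 = 105.
Without the predator, N → K = 43. Since 43 < 105, the predator cannot invade.

Threshold N = 105; K < 105, so no, the predator goes extinct.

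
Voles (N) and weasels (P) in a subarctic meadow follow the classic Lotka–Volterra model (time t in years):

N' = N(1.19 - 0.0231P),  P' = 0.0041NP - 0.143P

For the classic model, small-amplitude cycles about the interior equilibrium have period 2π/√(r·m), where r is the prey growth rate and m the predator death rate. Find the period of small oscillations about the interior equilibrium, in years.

T ≈ 15.2 years

Here r = 1.19 and m = 0.143, so r·m = 0.17.
ω = √0.17 = 0.413 per year, hence T = 2π/ω ≈ 15.2 years.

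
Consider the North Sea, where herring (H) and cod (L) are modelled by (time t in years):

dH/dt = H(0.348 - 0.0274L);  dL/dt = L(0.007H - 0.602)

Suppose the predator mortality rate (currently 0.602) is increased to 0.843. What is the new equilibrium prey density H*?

H* ≈ 120

At the interior fixed point, setting dL/dt = 0 with L > 0 fixes H* = (predator death rate)/(HL coefficient) — independent of the other coefficients.
With the change, H* = 0.843/0.007 = 120; it rises from 86.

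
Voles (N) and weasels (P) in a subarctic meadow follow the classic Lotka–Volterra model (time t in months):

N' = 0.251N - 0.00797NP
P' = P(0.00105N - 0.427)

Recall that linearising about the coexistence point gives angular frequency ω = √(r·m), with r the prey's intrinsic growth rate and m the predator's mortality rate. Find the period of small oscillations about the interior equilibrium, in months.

T ≈ 19.2 months

Here r = 0.251 and m = 0.427, so r·m = 0.107.
ω = √0.107 = 0.327 per month, hence T = 2π/ω ≈ 19.2 months.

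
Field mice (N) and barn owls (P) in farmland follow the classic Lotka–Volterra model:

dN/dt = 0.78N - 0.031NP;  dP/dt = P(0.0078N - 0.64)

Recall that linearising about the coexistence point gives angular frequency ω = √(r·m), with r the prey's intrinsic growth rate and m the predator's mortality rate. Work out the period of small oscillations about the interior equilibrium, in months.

T ≈ 8.89 months

Here r = 0.78 and m = 0.64, so r·m = 0.499.
ω = √0.499 = 0.707 per month, hence T = 2π/ω ≈ 8.89 months.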